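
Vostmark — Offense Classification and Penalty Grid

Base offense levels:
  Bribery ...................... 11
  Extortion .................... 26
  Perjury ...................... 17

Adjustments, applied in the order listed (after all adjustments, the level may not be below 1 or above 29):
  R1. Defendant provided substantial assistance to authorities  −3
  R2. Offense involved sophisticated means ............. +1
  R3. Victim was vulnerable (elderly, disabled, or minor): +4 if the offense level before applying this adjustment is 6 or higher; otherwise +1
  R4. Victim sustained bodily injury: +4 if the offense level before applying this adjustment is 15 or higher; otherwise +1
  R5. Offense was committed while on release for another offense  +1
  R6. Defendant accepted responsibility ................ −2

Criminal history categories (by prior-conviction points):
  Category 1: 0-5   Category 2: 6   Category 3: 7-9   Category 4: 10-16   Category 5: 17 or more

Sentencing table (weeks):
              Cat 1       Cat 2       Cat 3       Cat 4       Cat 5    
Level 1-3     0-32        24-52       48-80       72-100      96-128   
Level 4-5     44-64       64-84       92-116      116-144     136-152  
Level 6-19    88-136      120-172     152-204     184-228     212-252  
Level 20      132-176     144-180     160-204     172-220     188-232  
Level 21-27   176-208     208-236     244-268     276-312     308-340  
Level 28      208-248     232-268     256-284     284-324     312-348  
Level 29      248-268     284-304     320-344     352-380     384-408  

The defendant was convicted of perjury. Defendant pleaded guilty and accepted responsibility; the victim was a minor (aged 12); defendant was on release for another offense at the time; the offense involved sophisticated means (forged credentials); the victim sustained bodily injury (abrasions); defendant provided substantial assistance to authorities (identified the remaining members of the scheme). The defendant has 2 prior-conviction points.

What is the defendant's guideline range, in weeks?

176-208 weeks

Base offense level for perjury: 17.
R1 applies: 17 − 3 = 14.
R2 applies: 14 + 1 = 15.
R3 applies (level before this adjustment is 15 ≥ 6, so +4): 15 + 4 = 19.
R4 applies (level before this adjustment is 19 ≥ 15, so +4): 19 + 4 = 23.
R5 applies: 23 + 1 = 24.
R6 applies: 24 − 2 = 22.
Final offense level: 22.
Criminal history: 2 prior points → Category 1 (0-5).
Level 22 falls in the 21-27 band.
Grid: Level 21-27 × Category 1 = 176-208 weeks.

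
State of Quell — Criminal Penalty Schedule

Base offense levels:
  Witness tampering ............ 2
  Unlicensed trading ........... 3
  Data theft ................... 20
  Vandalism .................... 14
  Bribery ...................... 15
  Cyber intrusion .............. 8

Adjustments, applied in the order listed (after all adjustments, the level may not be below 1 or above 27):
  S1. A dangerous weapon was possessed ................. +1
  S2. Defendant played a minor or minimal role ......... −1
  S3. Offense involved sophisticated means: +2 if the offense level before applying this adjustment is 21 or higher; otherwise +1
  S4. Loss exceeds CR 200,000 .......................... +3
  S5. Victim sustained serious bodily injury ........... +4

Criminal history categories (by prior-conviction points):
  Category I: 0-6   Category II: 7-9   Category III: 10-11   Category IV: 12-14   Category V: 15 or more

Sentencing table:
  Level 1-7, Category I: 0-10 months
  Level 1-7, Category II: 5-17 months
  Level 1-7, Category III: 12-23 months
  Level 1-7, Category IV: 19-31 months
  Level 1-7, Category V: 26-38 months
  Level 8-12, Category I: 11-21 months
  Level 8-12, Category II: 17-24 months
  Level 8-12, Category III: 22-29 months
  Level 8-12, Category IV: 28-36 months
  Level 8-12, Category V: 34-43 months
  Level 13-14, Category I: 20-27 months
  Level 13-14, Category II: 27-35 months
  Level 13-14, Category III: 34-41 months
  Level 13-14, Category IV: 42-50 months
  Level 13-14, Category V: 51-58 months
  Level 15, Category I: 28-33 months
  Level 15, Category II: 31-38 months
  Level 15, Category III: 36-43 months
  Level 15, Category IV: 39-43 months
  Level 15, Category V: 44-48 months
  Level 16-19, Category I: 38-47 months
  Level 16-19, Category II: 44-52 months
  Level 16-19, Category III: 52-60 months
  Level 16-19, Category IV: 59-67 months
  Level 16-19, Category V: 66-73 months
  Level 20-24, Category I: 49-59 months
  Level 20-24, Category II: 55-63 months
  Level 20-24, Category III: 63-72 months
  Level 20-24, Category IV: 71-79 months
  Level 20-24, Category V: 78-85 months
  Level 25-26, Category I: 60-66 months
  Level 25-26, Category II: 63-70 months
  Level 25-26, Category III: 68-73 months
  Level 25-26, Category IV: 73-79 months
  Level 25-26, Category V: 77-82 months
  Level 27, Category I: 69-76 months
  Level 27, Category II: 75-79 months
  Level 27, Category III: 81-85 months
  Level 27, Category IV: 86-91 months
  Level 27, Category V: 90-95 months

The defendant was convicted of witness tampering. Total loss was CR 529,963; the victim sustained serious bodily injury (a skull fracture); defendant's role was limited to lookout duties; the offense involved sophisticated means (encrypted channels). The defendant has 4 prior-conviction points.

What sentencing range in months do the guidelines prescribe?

11-21 months

Base offense level for witness tampering: 2.
S2 applies: 2 − 1 = 1.
S3 applies (level before this adjustment is 1 < 21, so +1): 1 + 1 = 2.
S4 applies: 2 + 3 = 5.
S5 applies: 5 + 4 = 9.
Final offense level: 9.
Criminal history: 4 prior points → Category I (0-6).
Level 9 falls in the 8-12 band.
Grid: Level 8-12 × Category I = 11-21 months.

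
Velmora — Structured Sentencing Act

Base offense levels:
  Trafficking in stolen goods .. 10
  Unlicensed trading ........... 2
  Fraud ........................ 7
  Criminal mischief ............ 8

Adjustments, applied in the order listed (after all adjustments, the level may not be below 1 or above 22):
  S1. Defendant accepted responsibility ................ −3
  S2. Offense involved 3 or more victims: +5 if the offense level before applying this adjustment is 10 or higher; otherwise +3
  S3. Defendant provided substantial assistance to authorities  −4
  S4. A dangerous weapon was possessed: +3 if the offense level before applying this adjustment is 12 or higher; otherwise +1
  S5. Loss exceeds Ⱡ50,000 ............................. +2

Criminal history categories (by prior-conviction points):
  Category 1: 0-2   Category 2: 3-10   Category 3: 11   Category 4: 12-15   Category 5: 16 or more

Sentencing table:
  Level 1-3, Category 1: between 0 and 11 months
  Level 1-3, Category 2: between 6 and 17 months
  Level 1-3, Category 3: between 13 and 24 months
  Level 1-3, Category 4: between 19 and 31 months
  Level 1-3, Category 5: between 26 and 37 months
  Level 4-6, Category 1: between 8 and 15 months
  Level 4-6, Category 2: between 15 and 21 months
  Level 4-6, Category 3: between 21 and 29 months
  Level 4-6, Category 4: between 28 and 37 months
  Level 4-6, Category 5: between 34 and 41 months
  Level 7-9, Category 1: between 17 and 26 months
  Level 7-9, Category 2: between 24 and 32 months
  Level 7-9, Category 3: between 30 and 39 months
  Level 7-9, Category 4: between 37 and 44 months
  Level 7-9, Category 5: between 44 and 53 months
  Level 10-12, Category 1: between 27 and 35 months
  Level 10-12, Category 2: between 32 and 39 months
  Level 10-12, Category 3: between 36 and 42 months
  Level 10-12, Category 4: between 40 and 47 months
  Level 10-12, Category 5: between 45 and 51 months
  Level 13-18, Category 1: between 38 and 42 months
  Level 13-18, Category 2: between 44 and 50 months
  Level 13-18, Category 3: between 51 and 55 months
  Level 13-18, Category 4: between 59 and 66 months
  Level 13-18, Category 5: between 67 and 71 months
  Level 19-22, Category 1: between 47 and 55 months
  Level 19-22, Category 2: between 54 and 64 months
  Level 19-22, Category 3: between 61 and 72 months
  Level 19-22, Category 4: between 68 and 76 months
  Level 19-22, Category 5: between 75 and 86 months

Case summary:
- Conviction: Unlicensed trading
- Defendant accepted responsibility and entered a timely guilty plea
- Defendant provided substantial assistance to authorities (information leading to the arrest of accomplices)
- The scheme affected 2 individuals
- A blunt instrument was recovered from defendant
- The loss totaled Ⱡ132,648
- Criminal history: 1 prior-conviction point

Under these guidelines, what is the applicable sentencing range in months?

Base offense level for unlicensed trading: 2.
S1 applies: 2 − 3 = -1.
S3 applies: -1 − 4 = -5.
S4 applies (level before this adjustment is -5 < 12, so +1): -5 + 1 = -4.
S5 applies: -4 + 2 = -2.
Level -2 is below the minimum of 1; floored at 1.
Final offense level: 1.
Criminal history: 1 prior point → Category 1 (0-2).
Level 1 falls in the 1-3 band.
Grid: Level 1-3 × Category 1 = 0-11 months.

0-11 months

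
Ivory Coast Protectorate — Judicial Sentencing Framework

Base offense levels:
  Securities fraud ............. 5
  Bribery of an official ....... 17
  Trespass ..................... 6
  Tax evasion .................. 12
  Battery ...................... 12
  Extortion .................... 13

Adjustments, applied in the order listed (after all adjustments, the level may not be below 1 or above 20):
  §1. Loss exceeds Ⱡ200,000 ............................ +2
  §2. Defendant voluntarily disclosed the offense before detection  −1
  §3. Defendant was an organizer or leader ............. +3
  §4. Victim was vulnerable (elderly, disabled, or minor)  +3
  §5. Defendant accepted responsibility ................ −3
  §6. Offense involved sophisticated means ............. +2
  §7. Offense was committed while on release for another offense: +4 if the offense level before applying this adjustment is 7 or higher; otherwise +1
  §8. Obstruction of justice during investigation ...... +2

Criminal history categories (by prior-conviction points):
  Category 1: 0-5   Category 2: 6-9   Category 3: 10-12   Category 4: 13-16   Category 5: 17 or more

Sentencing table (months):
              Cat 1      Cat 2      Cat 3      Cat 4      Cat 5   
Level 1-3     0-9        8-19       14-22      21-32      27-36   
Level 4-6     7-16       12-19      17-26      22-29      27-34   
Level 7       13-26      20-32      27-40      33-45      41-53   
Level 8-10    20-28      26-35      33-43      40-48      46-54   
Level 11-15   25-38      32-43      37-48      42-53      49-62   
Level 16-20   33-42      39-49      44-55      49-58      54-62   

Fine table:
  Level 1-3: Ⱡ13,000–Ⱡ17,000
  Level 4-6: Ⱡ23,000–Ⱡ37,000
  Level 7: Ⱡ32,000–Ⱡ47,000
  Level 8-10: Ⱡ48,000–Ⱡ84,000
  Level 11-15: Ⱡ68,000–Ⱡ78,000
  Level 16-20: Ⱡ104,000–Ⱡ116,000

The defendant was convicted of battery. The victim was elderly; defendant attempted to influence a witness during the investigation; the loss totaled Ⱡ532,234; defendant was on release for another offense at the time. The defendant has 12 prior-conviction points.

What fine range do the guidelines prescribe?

Base offense level for battery: 12.
§1 applies: 12 + 2 = 14.
§2 does not apply.
§4 applies: 14 + 3 = 17.
§6 does not apply.
§7 applies (level before this adjustment is 17 ≥ 7, so +4): 17 + 4 = 21.
§8 applies: 21 + 2 = 23.
Level 23 exceeds the maximum of 20; capped at 20.
Final offense level: 20.
Level 20 falls in the 16-20 band.
Fine table: Level 16-20 → Ⱡ104,000–Ⱡ116,000.

Ⱡ104,000–Ⱡ116,000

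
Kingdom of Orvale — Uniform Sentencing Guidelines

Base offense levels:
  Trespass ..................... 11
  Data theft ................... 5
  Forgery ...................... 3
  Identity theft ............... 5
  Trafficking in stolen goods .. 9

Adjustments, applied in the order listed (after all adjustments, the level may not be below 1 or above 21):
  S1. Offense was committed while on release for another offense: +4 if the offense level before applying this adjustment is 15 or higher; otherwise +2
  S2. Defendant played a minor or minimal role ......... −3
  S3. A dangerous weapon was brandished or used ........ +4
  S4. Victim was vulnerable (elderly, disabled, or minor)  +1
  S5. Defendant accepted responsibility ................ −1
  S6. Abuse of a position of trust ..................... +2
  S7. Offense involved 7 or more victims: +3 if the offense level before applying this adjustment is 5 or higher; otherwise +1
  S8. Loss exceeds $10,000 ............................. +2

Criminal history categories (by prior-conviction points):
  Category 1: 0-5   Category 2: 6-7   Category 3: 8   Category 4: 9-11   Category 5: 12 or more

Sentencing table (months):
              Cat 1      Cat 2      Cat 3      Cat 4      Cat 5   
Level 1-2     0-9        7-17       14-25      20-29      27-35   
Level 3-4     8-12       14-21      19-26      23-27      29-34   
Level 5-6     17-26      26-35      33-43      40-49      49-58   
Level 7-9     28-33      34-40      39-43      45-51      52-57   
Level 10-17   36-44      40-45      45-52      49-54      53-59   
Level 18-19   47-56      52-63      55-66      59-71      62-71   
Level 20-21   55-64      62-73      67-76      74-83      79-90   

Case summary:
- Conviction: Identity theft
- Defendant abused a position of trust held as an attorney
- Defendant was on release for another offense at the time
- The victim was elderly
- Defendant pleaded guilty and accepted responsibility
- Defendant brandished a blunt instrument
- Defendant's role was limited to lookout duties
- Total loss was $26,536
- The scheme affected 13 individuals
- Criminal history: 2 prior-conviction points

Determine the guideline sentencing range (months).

36-44 months

Base offense level for identity theft: 5.
S1 applies (level before this adjustment is 5 < 15, so +2): 5 + 2 = 7.
S2 applies: 7 − 3 = 4.
S3 applies: 4 + 4 = 8.
S4 applies: 8 + 1 = 9.
S5 applies: 9 − 1 = 8.
S6 applies: 8 + 2 = 10.
S7 applies (level before this adjustment is 10 ≥ 5, so +3): 10 + 3 = 13.
S8 applies: 13 + 2 = 15.
Final offense level: 15.
Criminal history: 2 prior points → Category 1 (0-5).
Level 15 falls in the 10-17 band.
Grid: Level 10-17 × Category 1 = 36-44 months.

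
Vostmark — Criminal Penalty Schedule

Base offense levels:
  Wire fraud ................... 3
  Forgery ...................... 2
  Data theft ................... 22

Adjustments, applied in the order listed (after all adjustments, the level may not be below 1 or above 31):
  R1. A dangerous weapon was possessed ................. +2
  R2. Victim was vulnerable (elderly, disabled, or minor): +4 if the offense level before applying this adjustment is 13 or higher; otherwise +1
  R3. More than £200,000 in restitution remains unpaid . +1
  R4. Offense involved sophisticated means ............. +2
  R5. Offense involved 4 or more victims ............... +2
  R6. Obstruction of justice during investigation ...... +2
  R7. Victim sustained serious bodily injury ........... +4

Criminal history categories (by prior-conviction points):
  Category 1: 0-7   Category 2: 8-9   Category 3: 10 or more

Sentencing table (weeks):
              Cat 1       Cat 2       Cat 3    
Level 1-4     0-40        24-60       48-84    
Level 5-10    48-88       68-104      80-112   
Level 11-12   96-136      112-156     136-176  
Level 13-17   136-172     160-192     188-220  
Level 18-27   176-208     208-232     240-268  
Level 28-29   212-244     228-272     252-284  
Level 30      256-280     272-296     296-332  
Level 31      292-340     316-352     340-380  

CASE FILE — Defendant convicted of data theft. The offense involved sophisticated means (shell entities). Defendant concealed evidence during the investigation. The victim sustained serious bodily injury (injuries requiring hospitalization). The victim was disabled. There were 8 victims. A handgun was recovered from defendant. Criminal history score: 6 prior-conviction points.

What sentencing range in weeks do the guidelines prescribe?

292-340 weeks

Base offense level for data theft: 22.
R1 applies: 22 + 2 = 24.
R2 applies (level before this adjustment is 24 ≥ 13, so +4): 24 + 4 = 28.
R3 does not apply.
R4 applies: 28 + 2 = 30.
R5 applies: 30 + 2 = 32.
R6 applies: 32 + 2 = 34.
R7 applies: 34 + 4 = 38.
Level 38 exceeds the maximum of 31; capped at 31.
Final offense level: 31.
Criminal history: 6 prior points → Category 1 (0-7).
Level 31 falls in the 31 band.
Grid: Level 31 × Category 1 = 292-340 weeks.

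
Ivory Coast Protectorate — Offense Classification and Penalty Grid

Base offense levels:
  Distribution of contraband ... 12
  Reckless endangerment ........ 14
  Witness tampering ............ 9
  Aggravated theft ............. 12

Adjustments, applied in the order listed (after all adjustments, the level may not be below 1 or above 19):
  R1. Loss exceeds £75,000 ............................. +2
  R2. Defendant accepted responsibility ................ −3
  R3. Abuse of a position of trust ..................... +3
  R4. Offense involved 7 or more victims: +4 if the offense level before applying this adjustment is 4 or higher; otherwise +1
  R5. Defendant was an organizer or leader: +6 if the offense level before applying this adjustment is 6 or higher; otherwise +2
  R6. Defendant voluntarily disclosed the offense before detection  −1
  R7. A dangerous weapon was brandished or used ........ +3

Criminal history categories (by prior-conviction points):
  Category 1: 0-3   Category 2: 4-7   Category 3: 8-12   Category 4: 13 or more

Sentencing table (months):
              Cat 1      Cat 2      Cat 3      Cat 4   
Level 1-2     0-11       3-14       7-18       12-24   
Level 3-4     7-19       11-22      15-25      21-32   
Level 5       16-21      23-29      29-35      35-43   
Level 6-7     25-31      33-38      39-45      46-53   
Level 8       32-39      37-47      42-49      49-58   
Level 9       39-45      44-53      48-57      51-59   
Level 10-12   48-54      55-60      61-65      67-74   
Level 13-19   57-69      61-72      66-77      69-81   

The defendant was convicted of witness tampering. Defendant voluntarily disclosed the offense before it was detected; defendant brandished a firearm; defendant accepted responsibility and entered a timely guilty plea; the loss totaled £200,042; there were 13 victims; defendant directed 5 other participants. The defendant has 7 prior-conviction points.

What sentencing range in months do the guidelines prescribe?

61-72 months

Base offense level for witness tampering: 9.
R1 applies: 9 + 2 = 11.
R2 applies: 11 − 3 = 8.
R3 does not apply.
R4 applies (level before this adjustment is 8 ≥ 4, so +4): 8 + 4 = 12.
R5 applies (level before this adjustment is 12 ≥ 6, so +6): 12 + 6 = 18.
R6 applies: 18 − 1 = 17.
R7 applies: 17 + 3 = 20.
Level 20 exceeds the maximum of 19; capped at 19.
Final offense level: 19.
Criminal history: 7 prior points → Category 2 (4-7).
Level 19 falls in the 13-19 band.
Grid: Level 13-19 × Category 2 = 61-72 months.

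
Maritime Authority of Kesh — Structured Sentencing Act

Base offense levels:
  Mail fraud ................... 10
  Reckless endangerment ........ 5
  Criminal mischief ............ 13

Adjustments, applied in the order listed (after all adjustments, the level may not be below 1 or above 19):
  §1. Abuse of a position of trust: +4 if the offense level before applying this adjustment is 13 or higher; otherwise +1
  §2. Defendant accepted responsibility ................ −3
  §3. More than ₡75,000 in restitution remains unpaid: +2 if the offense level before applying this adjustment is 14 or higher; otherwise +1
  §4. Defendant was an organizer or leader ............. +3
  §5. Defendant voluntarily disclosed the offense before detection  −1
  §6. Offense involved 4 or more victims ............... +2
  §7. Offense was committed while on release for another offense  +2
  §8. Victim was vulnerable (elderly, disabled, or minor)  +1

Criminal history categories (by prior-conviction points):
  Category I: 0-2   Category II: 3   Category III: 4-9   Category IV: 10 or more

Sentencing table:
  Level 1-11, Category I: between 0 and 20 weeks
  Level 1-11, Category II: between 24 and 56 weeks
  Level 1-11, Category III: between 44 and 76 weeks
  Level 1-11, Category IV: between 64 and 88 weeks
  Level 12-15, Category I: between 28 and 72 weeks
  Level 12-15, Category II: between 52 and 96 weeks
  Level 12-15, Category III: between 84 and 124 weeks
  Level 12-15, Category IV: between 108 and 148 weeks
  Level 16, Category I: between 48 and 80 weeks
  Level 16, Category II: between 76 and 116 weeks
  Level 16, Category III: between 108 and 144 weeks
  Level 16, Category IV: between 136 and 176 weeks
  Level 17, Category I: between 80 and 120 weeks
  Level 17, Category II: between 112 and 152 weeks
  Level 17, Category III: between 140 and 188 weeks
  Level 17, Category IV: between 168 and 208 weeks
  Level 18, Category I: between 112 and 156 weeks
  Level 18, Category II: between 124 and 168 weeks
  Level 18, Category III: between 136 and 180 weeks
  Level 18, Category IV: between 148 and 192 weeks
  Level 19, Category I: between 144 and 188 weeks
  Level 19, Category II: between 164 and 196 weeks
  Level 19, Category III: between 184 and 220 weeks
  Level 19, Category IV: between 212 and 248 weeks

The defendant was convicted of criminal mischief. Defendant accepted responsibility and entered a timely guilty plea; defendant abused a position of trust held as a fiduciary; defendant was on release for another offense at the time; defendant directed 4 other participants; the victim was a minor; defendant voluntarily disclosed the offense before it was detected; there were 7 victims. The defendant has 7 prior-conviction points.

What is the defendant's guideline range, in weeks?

184-220 weeks

Base offense level for criminal mischief: 13.
§1 applies (level before this adjustment is 13 ≥ 13, so +4): 13 + 4 = 17.
§2 applies: 17 − 3 = 14.
§4 applies: 14 + 3 = 17.
§5 applies: 17 − 1 = 16.
§6 applies: 16 + 2 = 18.
§7 applies: 18 + 2 = 20.
§8 applies: 20 + 1 = 21.
Level 21 exceeds the maximum of 19; capped at 19.
Final offense level: 19.
Criminal history: 7 prior points → Category III (4-9).
Level 19 falls in the 19 band.
Grid: Level 19 × Category III = 184-220 weeks.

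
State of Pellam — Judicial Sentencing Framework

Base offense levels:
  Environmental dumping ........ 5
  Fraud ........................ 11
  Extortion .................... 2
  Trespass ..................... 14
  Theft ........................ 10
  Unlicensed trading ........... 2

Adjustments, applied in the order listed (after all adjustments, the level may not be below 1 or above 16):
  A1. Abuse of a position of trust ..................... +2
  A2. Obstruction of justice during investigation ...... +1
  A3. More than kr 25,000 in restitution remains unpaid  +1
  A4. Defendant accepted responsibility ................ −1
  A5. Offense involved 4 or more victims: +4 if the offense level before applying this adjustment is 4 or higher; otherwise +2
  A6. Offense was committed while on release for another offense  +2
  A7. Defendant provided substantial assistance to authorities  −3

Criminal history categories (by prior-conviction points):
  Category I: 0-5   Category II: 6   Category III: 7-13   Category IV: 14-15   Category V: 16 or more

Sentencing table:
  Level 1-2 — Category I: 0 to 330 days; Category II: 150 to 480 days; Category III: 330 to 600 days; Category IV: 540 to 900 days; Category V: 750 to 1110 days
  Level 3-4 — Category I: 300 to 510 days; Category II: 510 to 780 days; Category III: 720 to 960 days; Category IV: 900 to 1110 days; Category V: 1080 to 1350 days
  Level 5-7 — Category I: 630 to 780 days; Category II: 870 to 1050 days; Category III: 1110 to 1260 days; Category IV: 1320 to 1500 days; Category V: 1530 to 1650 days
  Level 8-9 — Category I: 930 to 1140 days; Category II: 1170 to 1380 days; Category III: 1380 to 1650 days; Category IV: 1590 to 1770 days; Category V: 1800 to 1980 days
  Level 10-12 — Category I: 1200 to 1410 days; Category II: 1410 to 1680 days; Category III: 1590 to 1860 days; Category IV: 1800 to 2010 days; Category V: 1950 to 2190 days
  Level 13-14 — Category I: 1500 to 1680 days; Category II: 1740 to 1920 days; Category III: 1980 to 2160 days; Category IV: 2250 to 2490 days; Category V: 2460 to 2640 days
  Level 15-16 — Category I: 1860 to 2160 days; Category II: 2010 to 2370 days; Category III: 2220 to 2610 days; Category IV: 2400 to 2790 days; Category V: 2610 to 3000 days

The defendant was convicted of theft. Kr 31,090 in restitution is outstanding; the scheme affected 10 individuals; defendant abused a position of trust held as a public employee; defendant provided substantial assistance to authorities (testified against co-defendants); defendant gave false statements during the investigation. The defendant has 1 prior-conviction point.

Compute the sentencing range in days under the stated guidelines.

1860-2160 days

Base offense level for theft: 10.
A1 applies: 10 + 2 = 12.
A2 applies: 12 + 1 = 13.
A3 applies: 13 + 1 = 14.
A5 applies (level before this adjustment is 14 ≥ 4, so +4): 14 + 4 = 18.
A7 applies: 18 − 3 = 15.
Final offense level: 15.
Criminal history: 1 prior point → Category I (0-5).
Level 15 falls in the 15-16 band.
Grid: Level 15-16 × Category I = 1860-2160 days.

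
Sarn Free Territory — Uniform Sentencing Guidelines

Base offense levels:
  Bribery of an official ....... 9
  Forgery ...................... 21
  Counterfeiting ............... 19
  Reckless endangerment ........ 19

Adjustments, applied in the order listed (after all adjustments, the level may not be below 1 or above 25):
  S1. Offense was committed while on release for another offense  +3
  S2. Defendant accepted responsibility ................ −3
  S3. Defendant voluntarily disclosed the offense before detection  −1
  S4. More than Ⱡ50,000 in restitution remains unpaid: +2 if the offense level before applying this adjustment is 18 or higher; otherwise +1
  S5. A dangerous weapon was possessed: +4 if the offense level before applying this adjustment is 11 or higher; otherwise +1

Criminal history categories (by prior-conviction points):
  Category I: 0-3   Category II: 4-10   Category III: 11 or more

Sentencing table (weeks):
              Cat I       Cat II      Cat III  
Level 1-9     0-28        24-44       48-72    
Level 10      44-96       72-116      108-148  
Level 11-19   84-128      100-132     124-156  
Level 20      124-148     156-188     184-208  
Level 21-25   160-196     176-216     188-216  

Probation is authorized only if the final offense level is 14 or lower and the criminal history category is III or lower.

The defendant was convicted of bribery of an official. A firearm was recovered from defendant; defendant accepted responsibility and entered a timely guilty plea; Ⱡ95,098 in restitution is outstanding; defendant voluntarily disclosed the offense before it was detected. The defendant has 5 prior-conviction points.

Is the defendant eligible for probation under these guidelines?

Base offense level for bribery of an official: 9.
S1 does not apply.
S2 applies: 9 − 3 = 6.
S3 applies: 6 − 1 = 5.
S4 applies (level before this adjustment is 5 < 18, so +1): 5 + 1 = 6.
S5 applies (level before this adjustment is 6 < 11, so +1): 6 + 1 = 7.
Final offense level: 7.
Criminal history: 5 prior points → Category II (4-10).
Level 7 falls in the 1-9 band.
Grid: Level 1-9 × Category II = 24-44 weeks.
Probation check: level 7 ≤ 14 and category II ≤ III → eligible.

Yes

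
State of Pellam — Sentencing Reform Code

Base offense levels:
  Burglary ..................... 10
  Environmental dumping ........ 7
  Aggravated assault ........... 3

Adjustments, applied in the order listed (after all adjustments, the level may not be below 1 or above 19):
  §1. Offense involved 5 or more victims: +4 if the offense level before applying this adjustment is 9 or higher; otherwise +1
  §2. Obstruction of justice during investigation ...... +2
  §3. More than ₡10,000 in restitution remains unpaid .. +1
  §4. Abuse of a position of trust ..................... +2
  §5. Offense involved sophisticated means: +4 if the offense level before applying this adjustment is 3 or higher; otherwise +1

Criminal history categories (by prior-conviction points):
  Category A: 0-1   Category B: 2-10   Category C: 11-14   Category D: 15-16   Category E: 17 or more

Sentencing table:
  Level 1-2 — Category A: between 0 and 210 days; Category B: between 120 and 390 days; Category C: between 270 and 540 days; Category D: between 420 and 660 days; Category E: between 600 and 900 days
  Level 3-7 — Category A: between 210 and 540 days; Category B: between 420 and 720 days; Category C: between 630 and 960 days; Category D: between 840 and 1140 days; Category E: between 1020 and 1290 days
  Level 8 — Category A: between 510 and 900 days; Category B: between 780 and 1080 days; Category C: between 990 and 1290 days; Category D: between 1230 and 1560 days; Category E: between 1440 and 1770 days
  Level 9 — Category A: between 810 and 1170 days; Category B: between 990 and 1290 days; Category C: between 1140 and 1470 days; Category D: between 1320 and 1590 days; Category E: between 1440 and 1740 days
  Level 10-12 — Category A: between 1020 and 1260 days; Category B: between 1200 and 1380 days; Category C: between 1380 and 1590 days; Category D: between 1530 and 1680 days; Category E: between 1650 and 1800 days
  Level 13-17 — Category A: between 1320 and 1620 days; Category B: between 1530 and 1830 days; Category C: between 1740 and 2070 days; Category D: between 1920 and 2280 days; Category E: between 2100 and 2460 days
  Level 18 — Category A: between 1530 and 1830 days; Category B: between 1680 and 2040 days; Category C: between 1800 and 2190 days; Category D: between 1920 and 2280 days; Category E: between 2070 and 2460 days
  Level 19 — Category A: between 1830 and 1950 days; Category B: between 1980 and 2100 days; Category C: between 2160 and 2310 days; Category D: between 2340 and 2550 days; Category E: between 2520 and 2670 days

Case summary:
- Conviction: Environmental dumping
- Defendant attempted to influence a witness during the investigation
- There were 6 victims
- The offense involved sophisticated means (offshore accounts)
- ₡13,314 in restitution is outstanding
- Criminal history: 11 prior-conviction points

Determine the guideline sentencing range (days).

1740-2070 days

Base offense level for environmental dumping: 7.
§1 applies (level before this adjustment is 7 < 9, so +1): 7 + 1 = 8.
§2 applies: 8 + 2 = 10.
§3 applies: 10 + 1 = 11.
§4 does not apply.
§5 applies (level before this adjustment is 11 ≥ 3, so +4): 11 + 4 = 15.
Final offense level: 15.
Criminal history: 11 prior points → Category C (11-14).
Level 15 falls in the 13-17 band.
Grid: Level 13-17 × Category C = 1740-2070 days.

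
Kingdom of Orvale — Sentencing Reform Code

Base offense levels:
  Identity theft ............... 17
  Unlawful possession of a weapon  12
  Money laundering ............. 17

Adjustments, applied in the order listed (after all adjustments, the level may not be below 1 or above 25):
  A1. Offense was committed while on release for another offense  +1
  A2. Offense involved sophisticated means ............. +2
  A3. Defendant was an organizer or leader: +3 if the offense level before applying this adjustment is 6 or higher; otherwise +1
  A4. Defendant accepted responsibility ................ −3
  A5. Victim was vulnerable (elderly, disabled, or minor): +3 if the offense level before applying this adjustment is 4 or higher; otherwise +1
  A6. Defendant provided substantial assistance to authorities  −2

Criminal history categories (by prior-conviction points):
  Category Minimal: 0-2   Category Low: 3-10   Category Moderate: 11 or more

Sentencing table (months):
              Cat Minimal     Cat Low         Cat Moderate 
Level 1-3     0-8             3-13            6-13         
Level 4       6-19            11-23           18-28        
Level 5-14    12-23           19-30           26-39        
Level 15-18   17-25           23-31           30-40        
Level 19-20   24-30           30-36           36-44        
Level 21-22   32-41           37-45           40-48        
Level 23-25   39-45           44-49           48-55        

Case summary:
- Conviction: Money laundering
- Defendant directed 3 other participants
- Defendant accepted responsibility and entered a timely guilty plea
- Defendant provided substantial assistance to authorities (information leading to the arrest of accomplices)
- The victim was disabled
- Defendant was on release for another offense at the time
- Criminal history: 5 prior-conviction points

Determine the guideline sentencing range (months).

Base offense level for money laundering: 17.
A1 applies: 17 + 1 = 18.
A2 does not apply.
A3 applies (level before this adjustment is 18 ≥ 6, so +3): 18 + 3 = 21.
A4 applies: 21 − 3 = 18.
A5 applies (level before this adjustment is 18 ≥ 4, so +3): 18 + 3 = 21.
A6 applies: 21 − 2 = 19.
Final offense level: 19.
Criminal history: 5 prior points → Category Low (3-10).
Level 19 falls in the 19-20 band.
Grid: Level 19-20 × Category Low = 30-36 months.

30-36 months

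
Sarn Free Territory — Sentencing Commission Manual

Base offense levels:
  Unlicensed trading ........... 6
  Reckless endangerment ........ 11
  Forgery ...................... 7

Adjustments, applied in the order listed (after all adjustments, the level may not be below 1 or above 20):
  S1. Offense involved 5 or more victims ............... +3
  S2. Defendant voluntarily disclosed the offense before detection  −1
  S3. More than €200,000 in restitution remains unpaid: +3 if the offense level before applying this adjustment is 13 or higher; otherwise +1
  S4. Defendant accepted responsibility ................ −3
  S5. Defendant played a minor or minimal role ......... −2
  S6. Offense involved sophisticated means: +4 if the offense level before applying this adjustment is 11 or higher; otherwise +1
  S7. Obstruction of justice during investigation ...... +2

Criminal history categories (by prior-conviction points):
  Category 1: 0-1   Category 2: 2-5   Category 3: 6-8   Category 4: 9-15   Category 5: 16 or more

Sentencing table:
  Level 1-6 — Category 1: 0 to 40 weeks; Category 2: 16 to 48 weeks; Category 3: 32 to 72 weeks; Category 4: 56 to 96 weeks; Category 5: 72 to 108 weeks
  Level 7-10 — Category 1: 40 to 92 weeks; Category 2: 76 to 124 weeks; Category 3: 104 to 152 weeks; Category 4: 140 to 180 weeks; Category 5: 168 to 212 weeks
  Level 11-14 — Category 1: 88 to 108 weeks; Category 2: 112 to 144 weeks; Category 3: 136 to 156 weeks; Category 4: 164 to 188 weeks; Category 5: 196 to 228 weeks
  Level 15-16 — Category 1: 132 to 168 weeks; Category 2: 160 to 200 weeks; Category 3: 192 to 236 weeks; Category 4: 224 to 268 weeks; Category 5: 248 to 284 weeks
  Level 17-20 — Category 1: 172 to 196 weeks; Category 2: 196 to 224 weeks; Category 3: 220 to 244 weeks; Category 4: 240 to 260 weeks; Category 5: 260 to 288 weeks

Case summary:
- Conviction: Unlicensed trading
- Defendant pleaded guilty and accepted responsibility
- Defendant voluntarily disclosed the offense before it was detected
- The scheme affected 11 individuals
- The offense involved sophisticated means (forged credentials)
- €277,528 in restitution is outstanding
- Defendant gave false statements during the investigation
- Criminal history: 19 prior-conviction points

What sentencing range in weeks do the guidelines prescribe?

168-212 weeks

Base offense level for unlicensed trading: 6.
S1 applies: 6 + 3 = 9.
S2 applies: 9 − 1 = 8.
S3 applies (level before this adjustment is 8 < 13, so +1): 8 + 1 = 9.
S4 applies: 9 − 3 = 6.
S6 applies (level before this adjustment is 6 < 11, so +1): 6 + 1 = 7.
S7 applies: 7 + 2 = 9.
Final offense level: 9.
Criminal history: 19 prior points → Category 5 (16+).
Level 9 falls in the 7-10 band.
Grid: Level 7-10 × Category 5 = 168-212 weeks.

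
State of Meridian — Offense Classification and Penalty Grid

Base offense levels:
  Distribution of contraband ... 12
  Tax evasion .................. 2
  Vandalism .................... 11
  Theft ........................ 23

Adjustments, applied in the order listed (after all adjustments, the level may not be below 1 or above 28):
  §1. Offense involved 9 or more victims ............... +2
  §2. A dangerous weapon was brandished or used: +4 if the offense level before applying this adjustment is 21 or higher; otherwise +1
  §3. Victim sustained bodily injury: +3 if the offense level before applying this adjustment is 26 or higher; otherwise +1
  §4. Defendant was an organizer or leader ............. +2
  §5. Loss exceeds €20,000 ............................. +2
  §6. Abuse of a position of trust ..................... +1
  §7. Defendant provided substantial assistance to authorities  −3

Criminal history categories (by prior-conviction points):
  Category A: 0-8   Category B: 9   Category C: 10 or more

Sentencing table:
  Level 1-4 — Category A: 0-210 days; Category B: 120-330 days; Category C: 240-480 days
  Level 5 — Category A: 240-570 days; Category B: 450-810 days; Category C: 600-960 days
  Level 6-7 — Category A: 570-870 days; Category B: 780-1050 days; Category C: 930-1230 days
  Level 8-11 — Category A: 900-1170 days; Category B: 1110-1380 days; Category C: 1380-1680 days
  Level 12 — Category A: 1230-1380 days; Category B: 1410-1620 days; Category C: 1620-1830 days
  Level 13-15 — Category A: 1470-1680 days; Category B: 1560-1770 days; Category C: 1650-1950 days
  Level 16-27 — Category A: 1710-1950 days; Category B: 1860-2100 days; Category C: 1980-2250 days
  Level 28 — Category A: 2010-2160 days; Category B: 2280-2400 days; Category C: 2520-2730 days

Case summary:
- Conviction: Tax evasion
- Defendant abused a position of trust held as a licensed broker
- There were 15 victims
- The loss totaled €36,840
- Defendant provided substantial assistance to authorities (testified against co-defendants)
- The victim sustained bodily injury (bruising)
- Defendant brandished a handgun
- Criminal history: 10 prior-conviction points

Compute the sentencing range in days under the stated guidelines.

Base offense level for tax evasion: 2.
§1 applies: 2 + 2 = 4.
§2 applies (level before this adjustment is 4 < 21, so +1): 4 + 1 = 5.
§3 applies (level before this adjustment is 5 < 26, so +1): 5 + 1 = 6.
§4 does not apply.
§5 applies: 6 + 2 = 8.
§6 applies: 8 + 1 = 9.
§7 applies: 9 − 3 = 6.
Final offense level: 6.
Criminal history: 10 prior points → Category C (10+).
Level 6 falls in the 6-7 band.
Grid: Level 6-7 × Category C = 930-1230 days.

930-1230 days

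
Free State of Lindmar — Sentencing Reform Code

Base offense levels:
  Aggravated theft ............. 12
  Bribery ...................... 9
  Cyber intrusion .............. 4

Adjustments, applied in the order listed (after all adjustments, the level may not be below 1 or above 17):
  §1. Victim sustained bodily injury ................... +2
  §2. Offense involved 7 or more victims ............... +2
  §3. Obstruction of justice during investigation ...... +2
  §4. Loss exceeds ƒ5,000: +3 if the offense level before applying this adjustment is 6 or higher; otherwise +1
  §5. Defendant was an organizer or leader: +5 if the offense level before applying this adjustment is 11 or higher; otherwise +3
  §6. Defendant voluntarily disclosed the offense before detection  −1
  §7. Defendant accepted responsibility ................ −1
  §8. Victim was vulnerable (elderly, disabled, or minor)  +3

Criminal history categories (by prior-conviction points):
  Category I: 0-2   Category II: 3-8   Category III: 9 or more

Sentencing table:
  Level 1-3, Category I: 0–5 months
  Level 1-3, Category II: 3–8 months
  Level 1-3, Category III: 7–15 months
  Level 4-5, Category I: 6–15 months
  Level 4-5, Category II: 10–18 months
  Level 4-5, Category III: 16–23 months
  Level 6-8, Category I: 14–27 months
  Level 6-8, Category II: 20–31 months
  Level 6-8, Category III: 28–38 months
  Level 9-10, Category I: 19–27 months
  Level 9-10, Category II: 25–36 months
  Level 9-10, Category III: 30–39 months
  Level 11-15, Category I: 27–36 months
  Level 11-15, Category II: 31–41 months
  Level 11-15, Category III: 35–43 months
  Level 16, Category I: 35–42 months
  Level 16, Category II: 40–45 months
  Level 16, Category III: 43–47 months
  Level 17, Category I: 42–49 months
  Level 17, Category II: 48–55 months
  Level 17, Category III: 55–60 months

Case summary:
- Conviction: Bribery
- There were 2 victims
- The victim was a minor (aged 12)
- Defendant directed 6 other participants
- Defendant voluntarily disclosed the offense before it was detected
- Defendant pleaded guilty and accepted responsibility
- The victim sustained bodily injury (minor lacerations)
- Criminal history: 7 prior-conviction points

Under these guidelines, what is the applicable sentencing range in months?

Base offense level for bribery: 9.
§1 applies: 9 + 2 = 11.
§2 does not apply.
§5 applies (level before this adjustment is 11 ≥ 11, so +5): 11 + 5 = 16.
§6 applies: 16 − 1 = 15.
§7 applies: 15 − 1 = 14.
§8 applies: 14 + 3 = 17.
Final offense level: 17.
Criminal history: 7 prior points → Category II (3-8).
Level 17 falls in the 17 band.
Grid: Level 17 × Category II = 48-55 months.

48-55 months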